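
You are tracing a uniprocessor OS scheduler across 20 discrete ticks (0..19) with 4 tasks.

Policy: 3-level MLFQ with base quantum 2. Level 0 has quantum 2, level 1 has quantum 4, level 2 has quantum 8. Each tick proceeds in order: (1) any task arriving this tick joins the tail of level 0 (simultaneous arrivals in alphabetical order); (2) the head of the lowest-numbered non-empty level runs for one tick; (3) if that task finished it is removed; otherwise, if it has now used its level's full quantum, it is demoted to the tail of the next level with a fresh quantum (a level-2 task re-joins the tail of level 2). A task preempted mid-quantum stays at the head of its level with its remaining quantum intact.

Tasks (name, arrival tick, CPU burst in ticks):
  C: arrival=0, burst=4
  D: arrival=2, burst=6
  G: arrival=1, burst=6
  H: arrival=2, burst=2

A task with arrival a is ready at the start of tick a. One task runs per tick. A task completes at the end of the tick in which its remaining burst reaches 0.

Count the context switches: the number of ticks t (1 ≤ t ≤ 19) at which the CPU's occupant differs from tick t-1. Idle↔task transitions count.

context switches = 7

t=0: L0/L1/L2 = C/-/- → run C
t=1: L0/L1/L2 = CG/-/- → run C
t=2: L0/L1/L2 = GDH/C/- → run G
t=3: L0/L1/L2 = GDH/C/- → run G
t=4: L0/L1/L2 = DH/CG/- → run D
t=5: L0/L1/L2 = DH/CG/- → run D
t=6: L0/L1/L2 = H/CGD/- → run H
t=7: L0/L1/L2 = H/CGD/- → run H
t=8: L0/L1/L2 = -/CGD/- → run C
t=9: L0/L1/L2 = -/CGD/- → run C
t=10: L0/L1/L2 = -/GD/- → run G
t=11: L0/L1/L2 = -/GD/- → run G
t=12: L0/L1/L2 = -/GD/- → run G
t=13: L0/L1/L2 = -/GD/- → run G
t=14: L0/L1/L2 = -/D/- → run D
t=15: L0/L1/L2 = -/D/- → run D
t=16: L0/L1/L2 = -/D/- → run D
t=17: L0/L1/L2 = -/D/- → run D
t=18: (idle)
t=19: (idle)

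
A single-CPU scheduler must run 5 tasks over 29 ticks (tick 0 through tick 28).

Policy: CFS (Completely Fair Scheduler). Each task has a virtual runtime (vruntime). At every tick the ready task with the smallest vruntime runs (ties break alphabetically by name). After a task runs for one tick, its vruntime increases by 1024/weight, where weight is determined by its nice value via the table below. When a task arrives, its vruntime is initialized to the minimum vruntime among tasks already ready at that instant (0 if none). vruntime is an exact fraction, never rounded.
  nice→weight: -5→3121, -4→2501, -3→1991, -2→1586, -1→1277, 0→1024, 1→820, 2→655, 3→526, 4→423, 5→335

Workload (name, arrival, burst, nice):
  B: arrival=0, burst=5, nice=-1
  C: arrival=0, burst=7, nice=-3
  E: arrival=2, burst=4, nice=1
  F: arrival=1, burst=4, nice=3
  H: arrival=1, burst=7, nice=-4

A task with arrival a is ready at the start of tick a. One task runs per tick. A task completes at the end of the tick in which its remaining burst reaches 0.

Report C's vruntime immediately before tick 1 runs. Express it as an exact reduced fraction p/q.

t=0: vr[B=0 C=0] → run B
t=1: vr[B=1024/1277 C=0 F=0 H=0] → run C
t=2: vr[B=1024/1277 C=1024/1991 E=0 F=0 H=0] → run E
t=3: vr[B=1024/1277 C=1024/1991 E=256/205 F=0 H=0] → run F
t=4: vr[B=1024/1277 C=1024/1991 E=256/205 F=512/263 H=0] → run H
t=5: vr[B=1024/1277 C=1024/1991 E=256/205 F=512/263 H=1024/2501] → run H
t=6: vr[B=1024/1277 C=1024/1991 E=256/205 F=512/263 H=2048/2501] → run C
t=7: vr[B=1024/1277 C=2048/1991 E=256/205 F=512/263 H=2048/2501] → run B
t=8: vr[B=2048/1277 C=2048/1991 E=256/205 F=512/263 H=2048/2501] → run H
t=9: vr[B=2048/1277 C=2048/1991 E=256/205 F=512/263 H=3072/2501] → run C
t=10: vr[B=2048/1277 C=3072/1991 E=256/205 F=512/263 H=3072/2501] → run H
t=11: vr[B=2048/1277 C=3072/1991 E=256/205 F=512/263 H=4096/2501] → run E
t=12: vr[B=2048/1277 C=3072/1991 E=512/205 F=512/263 H=4096/2501] → run C
t=13: vr[B=2048/1277 C=4096/1991 E=512/205 F=512/263 H=4096/2501] → run B
t=14: vr[B=3072/1277 C=4096/1991 E=512/205 F=512/263 H=4096/2501] → run H
t=15: vr[B=3072/1277 C=4096/1991 E=512/205 F=512/263 H=5120/2501] → run F
t=16: vr[B=3072/1277 C=4096/1991 E=512/205 F=1024/263 H=5120/2501] → run H
t=17: vr[B=3072/1277 C=4096/1991 E=512/205 F=1024/263 H=6144/2501] → run C
t=18: vr[B=3072/1277 C=5120/1991 E=512/205 F=1024/263 H=6144/2501] → run B
t=19: vr[B=4096/1277 C=5120/1991 E=512/205 F=1024/263 H=6144/2501] → run H
t=20: vr[B=4096/1277 C=5120/1991 E=512/205 F=1024/263] → run E
t=21: vr[B=4096/1277 C=5120/1991 E=768/205 F=1024/263] → run C
t=22: vr[B=4096/1277 C=6144/1991 E=768/205 F=1024/263] → run C
t=23: vr[B=4096/1277 E=768/205 F=1024/263] → run B
t=24: vr[E=768/205 F=1024/263] → run E
t=25: vr[F=1024/263] → run F
t=26: vr[F=1536/263] → run F
t=27: (idle)
t=28: (idle)

vruntime(C, start of tick 1) = 0/1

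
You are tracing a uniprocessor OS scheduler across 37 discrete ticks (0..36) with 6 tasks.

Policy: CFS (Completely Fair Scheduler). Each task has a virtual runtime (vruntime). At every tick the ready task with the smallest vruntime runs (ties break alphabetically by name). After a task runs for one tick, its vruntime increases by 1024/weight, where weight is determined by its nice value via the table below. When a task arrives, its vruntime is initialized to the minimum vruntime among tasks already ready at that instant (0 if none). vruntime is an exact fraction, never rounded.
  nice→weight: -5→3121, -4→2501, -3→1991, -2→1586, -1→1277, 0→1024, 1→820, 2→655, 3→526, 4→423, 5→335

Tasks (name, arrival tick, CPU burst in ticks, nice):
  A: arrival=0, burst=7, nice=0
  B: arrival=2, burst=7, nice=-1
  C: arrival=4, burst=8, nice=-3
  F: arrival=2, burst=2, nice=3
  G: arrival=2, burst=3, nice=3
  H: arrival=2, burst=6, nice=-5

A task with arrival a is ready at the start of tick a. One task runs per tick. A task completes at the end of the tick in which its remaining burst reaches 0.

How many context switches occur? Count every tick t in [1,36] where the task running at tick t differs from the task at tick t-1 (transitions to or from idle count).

context switches = 29

t=0: vr[A=0] → run A
t=1: vr[A=1] → run A
t=2: vr[A=2 B=2 F=2 G=2 H=2] → run A
t=3: vr[A=3 B=2 F=2 G=2 H=2] → run B
t=4: vr[A=3 B=3578/1277 C=2 F=2 G=2 H=2] → run C
t=5: vr[A=3 B=3578/1277 C=5006/1991 F=2 G=2 H=2] → run F
t=6: vr[A=3 B=3578/1277 C=5006/1991 F=1038/263 G=2 H=2] → run G
t=7: vr[A=3 B=3578/1277 C=5006/1991 F=1038/263 G=1038/263 H=2] → run H
t=8: vr[A=3 B=3578/1277 C=5006/1991 F=1038/263 G=1038/263 H=7266/3121] → run H
t=9: vr[A=3 B=3578/1277 C=5006/1991 F=1038/263 G=1038/263 H=8290/3121] → run C
t=10: vr[A=3 B=3578/1277 C=6030/1991 F=1038/263 G=1038/263 H=8290/3121] → run H
t=11: vr[A=3 B=3578/1277 C=6030/1991 F=1038/263 G=1038/263 H=9314/3121] → run B
t=12: vr[A=3 B=4602/1277 C=6030/1991 F=1038/263 G=1038/263 H=9314/3121] → run H
t=13: vr[A=3 B=4602/1277 C=6030/1991 F=1038/263 G=1038/263 H=10338/3121] → run A
t=14: vr[A=4 B=4602/1277 C=6030/1991 F=1038/263 G=1038/263 H=10338/3121] → run C
t=15: vr[A=4 B=4602/1277 C=7054/1991 F=1038/263 G=1038/263 H=10338/3121] → run H
t=16: vr[A=4 B=4602/1277 C=7054/1991 F=1038/263 G=1038/263 H=11362/3121] → run C
t=17: vr[A=4 B=4602/1277 C=8078/1991 F=1038/263 G=1038/263 H=11362/3121] → run B
t=18: vr[A=4 B=5626/1277 C=8078/1991 F=1038/263 G=1038/263 H=11362/3121] → run H
t=19: vr[A=4 B=5626/1277 C=8078/1991 F=1038/263 G=1038/263] → run F
t=20: vr[A=4 B=5626/1277 C=8078/1991 G=1038/263] → run G
t=21: vr[A=4 B=5626/1277 C=8078/1991 G=1550/263] → run A
t=22: vr[A=5 B=5626/1277 C=8078/1991 G=1550/263] → run C
t=23: vr[A=5 B=5626/1277 C=9102/1991 G=1550/263] → run B
t=24: vr[A=5 B=6650/1277 C=9102/1991 G=1550/263] → run C
t=25: vr[A=5 B=6650/1277 C=10126/1991 G=1550/263] → run A
t=26: vr[A=6 B=6650/1277 C=10126/1991 G=1550/263] → run C
t=27: vr[A=6 B=6650/1277 C=11150/1991 G=1550/263] → run B
t=28: vr[A=6 B=7674/1277 C=11150/1991 G=1550/263] → run C
t=29: vr[A=6 B=7674/1277 G=1550/263] → run G
t=30: vr[A=6 B=7674/1277] → run A
t=31: vr[B=7674/1277] → run B
t=32: vr[B=8698/1277] → run B
t=33: (idle)
t=34: (idle)
t=35: (idle)
t=36: (idle)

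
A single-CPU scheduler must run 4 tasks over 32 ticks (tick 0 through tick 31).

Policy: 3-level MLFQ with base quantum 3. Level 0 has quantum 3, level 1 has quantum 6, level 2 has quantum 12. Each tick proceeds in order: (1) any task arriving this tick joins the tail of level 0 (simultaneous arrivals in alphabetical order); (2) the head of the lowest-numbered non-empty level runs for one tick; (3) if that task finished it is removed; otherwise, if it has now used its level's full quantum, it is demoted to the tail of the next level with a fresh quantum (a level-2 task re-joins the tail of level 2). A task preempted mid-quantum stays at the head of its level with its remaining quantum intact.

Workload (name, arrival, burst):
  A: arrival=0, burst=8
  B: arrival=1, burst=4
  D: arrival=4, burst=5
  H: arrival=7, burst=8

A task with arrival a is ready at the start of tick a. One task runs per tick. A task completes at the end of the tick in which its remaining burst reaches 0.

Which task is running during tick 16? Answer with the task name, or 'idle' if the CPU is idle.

t=0: L0/L1/L2 = A/-/- → run A
t=1: L0/L1/L2 = AB/-/- → run A
t=2: L0/L1/L2 = AB/-/- → run A
t=3: L0/L1/L2 = B/A/- → run B
t=4: L0/L1/L2 = BD/A/- → run B
t=5: L0/L1/L2 = BD/A/- → run B
t=6: L0/L1/L2 = D/AB/- → run D
t=7: L0/L1/L2 = DH/AB/- → run D
t=8: L0/L1/L2 = DH/AB/- → run D
t=9: L0/L1/L2 = H/ABD/- → run H
t=10: L0/L1/L2 = H/ABD/- → run H
t=11: L0/L1/L2 = H/ABD/- → run H
t=12: L0/L1/L2 = -/ABDH/- → run A
t=13: L0/L1/L2 = -/ABDH/- → run A
t=14: L0/L1/L2 = -/ABDH/- → run A
t=15: L0/L1/L2 = -/ABDH/- → run A
t=16: L0/L1/L2 = -/ABDH/- → run A
t=17: L0/L1/L2 = -/BDH/- → run B
t=18: L0/L1/L2 = -/DH/- → run D
t=19: L0/L1/L2 = -/DH/- → run D
t=20: L0/L1/L2 = -/H/- → run H
t=21: L0/L1/L2 = -/H/- → run H
t=22: L0/L1/L2 = -/H/- → run H
t=23: L0/L1/L2 = -/H/- → run H
t=24: L0/L1/L2 = -/H/- → run H
t=25: (idle)
t=26: (idle)
t=27: (idle)
t=28: (idle)
t=29: (idle)
t=30: (idle)
t=31: (idle)

running at tick 16 = A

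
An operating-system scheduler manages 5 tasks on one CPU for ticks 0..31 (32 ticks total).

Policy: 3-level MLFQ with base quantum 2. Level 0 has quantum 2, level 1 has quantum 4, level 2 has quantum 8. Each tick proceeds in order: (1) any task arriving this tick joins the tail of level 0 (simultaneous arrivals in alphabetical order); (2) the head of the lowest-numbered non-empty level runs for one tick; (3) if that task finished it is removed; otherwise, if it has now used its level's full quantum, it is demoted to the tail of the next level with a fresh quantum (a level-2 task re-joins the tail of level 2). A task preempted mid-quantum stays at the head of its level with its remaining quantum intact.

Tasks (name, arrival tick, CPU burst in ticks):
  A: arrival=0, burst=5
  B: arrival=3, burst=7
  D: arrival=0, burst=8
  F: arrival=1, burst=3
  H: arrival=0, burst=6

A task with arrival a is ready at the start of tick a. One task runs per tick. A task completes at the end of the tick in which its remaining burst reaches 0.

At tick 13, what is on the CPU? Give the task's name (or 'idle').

t=0: L0/L1/L2 = ADH/-/- → run A
t=1: L0/L1/L2 = ADHF/-/- → run A
t=2: L0/L1/L2 = DHF/A/- → run D
t=3: L0/L1/L2 = DHFB/A/- → run D
t=4: L0/L1/L2 = HFB/AD/- → run H
t=5: L0/L1/L2 = HFB/AD/- → run H
t=6: L0/L1/L2 = FB/ADH/- → run F
t=7: L0/L1/L2 = FB/ADH/- → run F
t=8: L0/L1/L2 = B/ADHF/- → run B
t=9: L0/L1/L2 = B/ADHF/- → run B
t=10: L0/L1/L2 = -/ADHFB/- → run A
t=11: L0/L1/L2 = -/ADHFB/- → run A
t=12: L0/L1/L2 = -/ADHFB/- → run A
t=13: L0/L1/L2 = -/DHFB/- → run D
t=14: L0/L1/L2 = -/DHFB/- → run D
t=15: L0/L1/L2 = -/DHFB/- → run D
t=16: L0/L1/L2 = -/DHFB/- → run D
t=17: L0/L1/L2 = -/HFB/D → run H
t=18: L0/L1/L2 = -/HFB/D → run H
t=19: L0/L1/L2 = -/HFB/D → run H
t=20: L0/L1/L2 = -/HFB/D → run H
t=21: L0/L1/L2 = -/FB/D → run F
t=22: L0/L1/L2 = -/B/D → run B
t=23: L0/L1/L2 = -/B/D → run B
t=24: L0/L1/L2 = -/B/D → run B
t=25: L0/L1/L2 = -/B/D → run B
t=26: L0/L1/L2 = -/-/DB → run D
t=27: L0/L1/L2 = -/-/DB → run D
t=28: L0/L1/L2 = -/-/B → run B
t=29: (idle)
t=30: (idle)
t=31: (idle)

running at tick 13 = D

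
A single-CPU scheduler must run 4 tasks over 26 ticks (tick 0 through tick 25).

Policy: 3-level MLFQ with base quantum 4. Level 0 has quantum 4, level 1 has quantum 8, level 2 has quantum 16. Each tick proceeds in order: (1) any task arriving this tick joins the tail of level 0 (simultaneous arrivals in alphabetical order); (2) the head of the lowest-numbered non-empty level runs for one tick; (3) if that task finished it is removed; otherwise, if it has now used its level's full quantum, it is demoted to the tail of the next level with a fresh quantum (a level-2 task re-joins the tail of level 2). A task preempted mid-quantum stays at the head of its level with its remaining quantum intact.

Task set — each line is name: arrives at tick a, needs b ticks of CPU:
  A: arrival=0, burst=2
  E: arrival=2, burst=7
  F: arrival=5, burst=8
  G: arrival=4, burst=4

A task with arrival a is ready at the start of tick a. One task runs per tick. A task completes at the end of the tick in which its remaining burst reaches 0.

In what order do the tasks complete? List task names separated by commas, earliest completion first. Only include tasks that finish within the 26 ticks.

t=0: L0/L1/L2 = A/-/- → run A
t=1: L0/L1/L2 = A/-/- → run A
t=2: L0/L1/L2 = E/-/- → run E
t=3: L0/L1/L2 = E/-/- → run E
t=4: L0/L1/L2 = EG/-/- → run E
t=5: L0/L1/L2 = EGF/-/- → run E
t=6: L0/L1/L2 = GF/E/- → run G
t=7: L0/L1/L2 = GF/E/- → run G
t=8: L0/L1/L2 = GF/E/- → run G
t=9: L0/L1/L2 = GF/E/- → run G
t=10: L0/L1/L2 = F/E/- → run F
t=11: L0/L1/L2 = F/E/- → run F
t=12: L0/L1/L2 = F/E/- → run F
t=13: L0/L1/L2 = F/E/- → run F
t=14: L0/L1/L2 = -/EF/- → run E
t=15: L0/L1/L2 = -/EF/- → run E
t=16: L0/L1/L2 = -/EF/- → run E
t=17: L0/L1/L2 = -/F/- → run F
t=18: L0/L1/L2 = -/F/- → run F
t=19: L0/L1/L2 = -/F/- → run F
t=20: L0/L1/L2 = -/F/- → run F
t=21: (idle)
t=22: (idle)
t=23: (idle)
t=24: (idle)
t=25: (idle)

completion order = A, G, E, F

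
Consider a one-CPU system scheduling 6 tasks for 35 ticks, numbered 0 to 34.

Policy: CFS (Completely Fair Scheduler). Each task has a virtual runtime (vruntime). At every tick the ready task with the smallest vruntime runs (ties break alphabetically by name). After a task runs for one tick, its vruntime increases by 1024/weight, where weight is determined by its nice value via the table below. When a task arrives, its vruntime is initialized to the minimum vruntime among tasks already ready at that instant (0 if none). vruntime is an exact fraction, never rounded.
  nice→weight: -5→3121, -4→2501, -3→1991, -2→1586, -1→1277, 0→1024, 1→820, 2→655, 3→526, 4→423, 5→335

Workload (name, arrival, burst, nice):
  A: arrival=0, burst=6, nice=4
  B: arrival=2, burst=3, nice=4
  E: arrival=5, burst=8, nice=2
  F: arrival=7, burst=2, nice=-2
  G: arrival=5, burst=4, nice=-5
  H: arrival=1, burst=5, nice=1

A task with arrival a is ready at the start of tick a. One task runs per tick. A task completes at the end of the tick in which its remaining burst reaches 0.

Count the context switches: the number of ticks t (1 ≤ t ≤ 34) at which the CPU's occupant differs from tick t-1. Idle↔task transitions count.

context switches = 22

t=0: vr[A=0] → run A
t=1: vr[A=1024/423 H=1024/423] → run A
t=2: vr[A=2048/423 B=1024/423 H=1024/423] → run B
t=3: vr[A=2048/423 B=2048/423 H=1024/423] → run H
t=4: vr[A=2048/423 B=2048/423 H=318208/86715] → run H
t=5: vr[A=2048/423 B=2048/423 E=2048/423 G=2048/423 H=426496/86715] → run A
t=6: vr[A=1024/141 B=2048/423 E=2048/423 G=2048/423 H=426496/86715] → run B
t=7: vr[A=1024/141 B=1024/141 E=2048/423 F=2048/423 G=2048/423 H=426496/86715] → run E
t=8: vr[A=1024/141 B=1024/141 E=1774592/277065 F=2048/423 G=2048/423 H=426496/86715] → run F
t=9: vr[A=1024/141 B=1024/141 E=1774592/277065 F=1840640/335439 G=2048/423 H=426496/86715] → run G
t=10: vr[A=1024/141 B=1024/141 E=1774592/277065 F=1840640/335439 G=6824960/1320183 H=426496/86715] → run H
t=11: vr[A=1024/141 B=1024/141 E=1774592/277065 F=1840640/335439 G=6824960/1320183 H=534784/86715] → run G
t=12: vr[A=1024/141 B=1024/141 E=1774592/277065 F=1840640/335439 G=7258112/1320183 H=534784/86715] → run F
t=13: vr[A=1024/141 B=1024/141 E=1774592/277065 G=7258112/1320183 H=534784/86715] → run G
t=14: vr[A=1024/141 B=1024/141 E=1774592/277065 G=7691264/1320183 H=534784/86715] → run G
t=15: vr[A=1024/141 B=1024/141 E=1774592/277065 H=534784/86715] → run H
t=16: vr[A=1024/141 B=1024/141 E=1774592/277065 H=643072/86715] → run E
t=17: vr[A=1024/141 B=1024/141 E=2207744/277065 H=643072/86715] → run A
t=18: vr[A=4096/423 B=1024/141 E=2207744/277065 H=643072/86715] → run B
t=19: vr[A=4096/423 E=2207744/277065 H=643072/86715] → run H
t=20: vr[A=4096/423 E=2207744/277065] → run E
t=21: vr[A=4096/423 E=2640896/277065] → run E
t=22: vr[A=4096/423 E=3074048/277065] → run A
t=23: vr[A=5120/423 E=3074048/277065] → run E
t=24: vr[A=5120/423 E=701440/55413] → run A
t=25: vr[E=701440/55413] → run E
t=26: vr[E=3940352/277065] → run E
t=27: vr[E=4373504/277065] → run E
t=28: (idle)
t=29: (idle)
t=30: (idle)
t=31: (idle)
t=32: (idle)
t=33: (idle)
t=34: (idle)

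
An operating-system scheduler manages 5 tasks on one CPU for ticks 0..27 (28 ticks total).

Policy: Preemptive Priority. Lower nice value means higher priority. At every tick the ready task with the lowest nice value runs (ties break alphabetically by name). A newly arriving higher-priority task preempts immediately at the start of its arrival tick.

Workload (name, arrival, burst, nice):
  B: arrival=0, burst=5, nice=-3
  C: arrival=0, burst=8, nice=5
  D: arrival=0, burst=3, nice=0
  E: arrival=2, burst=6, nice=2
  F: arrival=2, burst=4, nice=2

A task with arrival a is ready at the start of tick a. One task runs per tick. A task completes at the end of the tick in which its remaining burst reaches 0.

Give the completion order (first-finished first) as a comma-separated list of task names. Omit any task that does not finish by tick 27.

completion order = B, D, E, F, C

t=0: ready={B,C,D} → run B
t=1: ready={B,C,D} → run B
t=2: ready={B,C,D,E,F} → run B
t=3: ready={B,C,D,E,F} → run B
t=4: ready={B,C,D,E,F} → run B
t=5: ready={C,D,E,F} → run D
t=6: ready={C,D,E,F} → run D
t=7: ready={C,D,E,F} → run D
t=8: ready={C,E,F} → run E
t=9: ready={C,E,F} → run E
t=10: ready={C,E,F} → run E
t=11: ready={C,E,F} → run E
t=12: ready={C,E,F} → run E
t=13: ready={C,E,F} → run E
t=14: ready={C,F} → run F
t=15: ready={C,F} → run F
t=16: ready={C,F} → run F
t=17: ready={C,F} → run F
t=18: ready={C} → run C
t=19: ready={C} → run C
t=20: ready={C} → run C
t=21: ready={C} → run C
t=22: ready={C} → run C
t=23: ready={C} → run C
t=24: ready={C} → run C
t=25: ready={C} → run C
t=26: (idle)
t=27: (idle)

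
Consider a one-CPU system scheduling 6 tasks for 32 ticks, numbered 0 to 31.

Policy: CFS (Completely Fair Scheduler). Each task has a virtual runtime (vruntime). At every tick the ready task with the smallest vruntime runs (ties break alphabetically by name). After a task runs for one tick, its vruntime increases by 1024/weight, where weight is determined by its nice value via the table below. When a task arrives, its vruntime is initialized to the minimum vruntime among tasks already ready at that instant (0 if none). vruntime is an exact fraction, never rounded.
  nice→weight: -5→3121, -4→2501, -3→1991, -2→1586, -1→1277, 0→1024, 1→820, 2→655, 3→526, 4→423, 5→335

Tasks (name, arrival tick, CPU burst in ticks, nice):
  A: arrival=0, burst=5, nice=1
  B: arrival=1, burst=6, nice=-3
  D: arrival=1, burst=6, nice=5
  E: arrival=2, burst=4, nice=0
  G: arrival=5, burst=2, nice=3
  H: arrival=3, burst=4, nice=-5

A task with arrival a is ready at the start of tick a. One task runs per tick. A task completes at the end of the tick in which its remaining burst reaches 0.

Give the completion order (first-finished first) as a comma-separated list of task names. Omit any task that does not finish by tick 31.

completion order = H, G, B, E, A, D

t=0: vr[A=0] → run A
t=1: vr[A=256/205 B=256/205 D=256/205] → run A
t=2: vr[A=512/205 B=256/205 D=256/205 E=256/205] → run B
t=3: vr[A=512/205 B=719616/408155 D=256/205 E=256/205 H=256/205] → run D
t=4: vr[A=512/205 B=719616/408155 D=59136/13735 E=256/205 H=256/205] → run E
t=5: vr[A=512/205 B=719616/408155 D=59136/13735 E=461/205 G=256/205 H=256/205] → run G
t=6: vr[A=512/205 B=719616/408155 D=59136/13735 E=461/205 G=172288/53915 H=256/205] → run H
t=7: vr[A=512/205 B=719616/408155 D=59136/13735 E=461/205 G=172288/53915 H=1008896/639805] → run H
t=8: vr[A=512/205 B=719616/408155 D=59136/13735 E=461/205 G=172288/53915 H=1218816/639805] → run B
t=9: vr[A=512/205 B=929536/408155 D=59136/13735 E=461/205 G=172288/53915 H=1218816/639805] → run H
t=10: vr[A=512/205 B=929536/408155 D=59136/13735 E=461/205 G=172288/53915 H=1428736/639805] → run H
t=11: vr[A=512/205 B=929536/408155 D=59136/13735 E=461/205 G=172288/53915] → run E
t=12: vr[A=512/205 B=929536/408155 D=59136/13735 E=666/205 G=172288/53915] → run B
t=13: vr[A=512/205 B=1139456/408155 D=59136/13735 E=666/205 G=172288/53915] → run A
t=14: vr[A=768/205 B=1139456/408155 D=59136/13735 E=666/205 G=172288/53915] → run B
t=15: vr[A=768/205 B=1349376/408155 D=59136/13735 E=666/205 G=172288/53915] → run G
t=16: vr[A=768/205 B=1349376/408155 D=59136/13735 E=666/205] → run E
t=17: vr[A=768/205 B=1349376/408155 D=59136/13735 E=871/205] → run B
t=18: vr[A=768/205 B=1559296/408155 D=59136/13735 E=871/205] → run A
t=19: vr[A=1024/205 B=1559296/408155 D=59136/13735 E=871/205] → run B
t=20: vr[A=1024/205 D=59136/13735 E=871/205] → run E
t=21: vr[A=1024/205 D=59136/13735] → run D
t=22: vr[A=1024/205 D=20224/2747] → run A
t=23: vr[D=20224/2747] → run D
t=24: vr[D=143104/13735] → run D
t=25: vr[D=185088/13735] → run D
t=26: vr[D=227072/13735] → run D
t=27: (idle)
t=28: (idle)
t=29: (idle)
t=30: (idle)
t=31: (idle)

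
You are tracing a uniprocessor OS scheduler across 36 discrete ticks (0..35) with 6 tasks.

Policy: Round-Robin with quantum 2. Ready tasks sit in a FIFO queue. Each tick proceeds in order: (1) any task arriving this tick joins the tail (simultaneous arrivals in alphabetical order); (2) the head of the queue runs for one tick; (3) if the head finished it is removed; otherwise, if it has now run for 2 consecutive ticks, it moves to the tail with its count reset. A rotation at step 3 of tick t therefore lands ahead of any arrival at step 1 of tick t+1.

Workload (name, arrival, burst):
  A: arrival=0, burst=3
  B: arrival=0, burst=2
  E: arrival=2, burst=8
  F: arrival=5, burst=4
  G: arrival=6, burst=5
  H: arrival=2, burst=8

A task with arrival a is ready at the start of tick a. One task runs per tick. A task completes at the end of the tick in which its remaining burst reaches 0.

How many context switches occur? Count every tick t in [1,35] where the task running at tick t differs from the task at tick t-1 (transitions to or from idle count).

t=0: queue=[A,B] q_used=0 → run A
t=1: queue=[A,B] q_used=1 → run A
t=2: queue=[B,A,E,H] q_used=0 → run B
t=3: queue=[B,A,E,H] q_used=1 → run B
t=4: queue=[A,E,H] q_used=0 → run A
t=5: queue=[E,H,F] q_used=0 → run E
t=6: queue=[E,H,F,G] q_used=1 → run E
t=7: queue=[H,F,G,E] q_used=0 → run H
t=8: queue=[H,F,G,E] q_used=1 → run H
t=9: queue=[F,G,E,H] q_used=0 → run F
t=10: queue=[F,G,E,H] q_used=1 → run F
t=11: queue=[G,E,H,F] q_used=0 → run G
t=12: queue=[G,E,H,F] q_used=1 → run G
t=13: queue=[E,H,F,G] q_used=0 → run E
t=14: queue=[E,H,F,G] q_used=1 → run E
t=15: queue=[H,F,G,E] q_used=0 → run H
t=16: queue=[H,F,G,E] q_used=1 → run H
t=17: queue=[F,G,E,H] q_used=0 → run F
t=18: queue=[F,G,E,H] q_used=1 → run F
t=19: queue=[G,E,H] q_used=0 → run G
t=20: queue=[G,E,H] q_used=1 → run G
t=21: queue=[E,H,G] q_used=0 → run E
t=22: queue=[E,H,G] q_used=1 → run E
t=23: queue=[H,G,E] q_used=0 → run H
t=24: queue=[H,G,E] q_used=1 → run H
t=25: queue=[G,E,H] q_used=0 → run G
t=26: queue=[E,H] q_used=0 → run E
t=27: queue=[E,H] q_used=1 → run E
t=28: queue=[H] q_used=0 → run H
t=29: queue=[H] q_used=1 → run H
t=30: (idle)
t=31: (idle)
t=32: (idle)
t=33: (idle)
t=34: (idle)
t=35: (idle)

context switches = 16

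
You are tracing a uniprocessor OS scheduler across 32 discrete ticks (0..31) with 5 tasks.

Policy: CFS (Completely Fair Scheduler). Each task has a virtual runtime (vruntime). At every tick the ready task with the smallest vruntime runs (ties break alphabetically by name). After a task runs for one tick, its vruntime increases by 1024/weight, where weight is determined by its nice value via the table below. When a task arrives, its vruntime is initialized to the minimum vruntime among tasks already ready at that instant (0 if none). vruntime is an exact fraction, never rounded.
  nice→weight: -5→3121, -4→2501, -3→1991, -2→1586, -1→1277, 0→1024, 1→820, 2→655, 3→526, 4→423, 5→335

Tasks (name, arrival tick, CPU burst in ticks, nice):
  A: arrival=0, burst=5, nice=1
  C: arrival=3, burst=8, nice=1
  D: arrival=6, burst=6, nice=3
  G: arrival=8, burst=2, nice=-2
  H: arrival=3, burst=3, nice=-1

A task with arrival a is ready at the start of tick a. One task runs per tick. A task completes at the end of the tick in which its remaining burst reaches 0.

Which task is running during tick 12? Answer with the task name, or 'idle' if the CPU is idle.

t=0: vr[A=0] → run A
t=1: vr[A=256/205] → run A
t=2: vr[A=512/205] → run A
t=3: vr[A=768/205 C=768/205 H=768/205] → run A
t=4: vr[A=1024/205 C=768/205 H=768/205] → run C
t=5: vr[A=1024/205 C=1024/205 H=768/205] → run H
t=6: vr[A=1024/205 C=1024/205 D=1190656/261785 H=1190656/261785] → run D
t=7: vr[A=1024/205 C=1024/205 D=447176448/68849455 H=1190656/261785] → run H
t=8: vr[A=1024/205 C=1024/205 D=447176448/68849455 G=1024/205 H=1400576/261785] → run A
t=9: vr[C=1024/205 D=447176448/68849455 G=1024/205 H=1400576/261785] → run C
t=10: vr[C=256/41 D=447176448/68849455 G=1024/205 H=1400576/261785] → run G
t=11: vr[C=256/41 D=447176448/68849455 G=916992/162565 H=1400576/261785] → run H
t=12: vr[C=256/41 D=447176448/68849455 G=916992/162565] → run G
t=13: vr[C=256/41 D=447176448/68849455] → run C
t=14: vr[C=1536/205 D=447176448/68849455] → run D
t=15: vr[C=1536/205 D=581210368/68849455] → run C
t=16: vr[C=1792/205 D=581210368/68849455] → run D
t=17: vr[C=1792/205 D=715244288/68849455] → run C
t=18: vr[C=2048/205 D=715244288/68849455] → run C
t=19: vr[C=2304/205 D=715244288/68849455] → run D
t=20: vr[C=2304/205 D=849278208/68849455] → run C
t=21: vr[C=512/41 D=849278208/68849455] → run D
t=22: vr[C=512/41 D=983312128/68849455] → run C
t=23: vr[D=983312128/68849455] → run D
t=24: (idle)
t=25: (idle)
t=26: (idle)
t=27: (idle)
t=28: (idle)
t=29: (idle)
t=30: (idle)
t=31: (idle)

running at tick 12 = G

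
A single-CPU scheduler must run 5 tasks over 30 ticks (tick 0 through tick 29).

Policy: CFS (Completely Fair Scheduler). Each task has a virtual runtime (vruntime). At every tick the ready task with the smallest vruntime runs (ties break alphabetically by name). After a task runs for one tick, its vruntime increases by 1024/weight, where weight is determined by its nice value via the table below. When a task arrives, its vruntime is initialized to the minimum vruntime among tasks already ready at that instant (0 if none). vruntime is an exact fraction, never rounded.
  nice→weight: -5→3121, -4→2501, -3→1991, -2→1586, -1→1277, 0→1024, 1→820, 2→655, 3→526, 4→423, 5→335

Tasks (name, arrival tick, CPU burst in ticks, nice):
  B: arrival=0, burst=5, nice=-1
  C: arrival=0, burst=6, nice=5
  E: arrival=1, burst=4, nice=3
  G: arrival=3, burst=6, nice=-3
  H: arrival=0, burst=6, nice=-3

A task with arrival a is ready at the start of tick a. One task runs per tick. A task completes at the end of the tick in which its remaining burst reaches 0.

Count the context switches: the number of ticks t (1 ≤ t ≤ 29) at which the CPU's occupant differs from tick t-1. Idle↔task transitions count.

t=0: vr[B=0 C=0 H=0] → run B
t=1: vr[B=1024/1277 C=0 E=0 H=0] → run C
t=2: vr[B=1024/1277 C=1024/335 E=0 H=0] → run E
t=3: vr[B=1024/1277 C=1024/335 E=512/263 G=0 H=0] → run G
t=4: vr[B=1024/1277 C=1024/335 E=512/263 G=1024/1991 H=0] → run H
t=5: vr[B=1024/1277 C=1024/335 E=512/263 G=1024/1991 H=1024/1991] → run G
t=6: vr[B=1024/1277 C=1024/335 E=512/263 G=2048/1991 H=1024/1991] → run H
t=7: vr[B=1024/1277 C=1024/335 E=512/263 G=2048/1991 H=2048/1991] → run B
t=8: vr[B=2048/1277 C=1024/335 E=512/263 G=2048/1991 H=2048/1991] → run G
t=9: vr[B=2048/1277 C=1024/335 E=512/263 G=3072/1991 H=2048/1991] → run H
t=10: vr[B=2048/1277 C=1024/335 E=512/263 G=3072/1991 H=3072/1991] → run G
t=11: vr[B=2048/1277 C=1024/335 E=512/263 G=4096/1991 H=3072/1991] → run H
t=12: vr[B=2048/1277 C=1024/335 E=512/263 G=4096/1991 H=4096/1991] → run B
t=13: vr[B=3072/1277 C=1024/335 E=512/263 G=4096/1991 H=4096/1991] → run E
t=14: vr[B=3072/1277 C=1024/335 E=1024/263 G=4096/1991 H=4096/1991] → run G
t=15: vr[B=3072/1277 C=1024/335 E=1024/263 G=5120/1991 H=4096/1991] → run H
t=16: vr[B=3072/1277 C=1024/335 E=1024/263 G=5120/1991 H=5120/1991] → run B
t=17: vr[B=4096/1277 C=1024/335 E=1024/263 G=5120/1991 H=5120/1991] → run G
t=18: vr[B=4096/1277 C=1024/335 E=1024/263 H=5120/1991] → run H
t=19: vr[B=4096/1277 C=1024/335 E=1024/263] → run C
t=20: vr[B=4096/1277 C=2048/335 E=1024/263] → run B
t=21: vr[C=2048/335 E=1024/263] → run E
t=22: vr[C=2048/335 E=1536/263] → run E
t=23: vr[C=2048/335] → run C
t=24: vr[C=3072/335] → run C
t=25: vr[C=4096/335] → run C
t=26: vr[C=1024/67] → run C
t=27: (idle)
t=28: (idle)
t=29: (idle)

context switches = 23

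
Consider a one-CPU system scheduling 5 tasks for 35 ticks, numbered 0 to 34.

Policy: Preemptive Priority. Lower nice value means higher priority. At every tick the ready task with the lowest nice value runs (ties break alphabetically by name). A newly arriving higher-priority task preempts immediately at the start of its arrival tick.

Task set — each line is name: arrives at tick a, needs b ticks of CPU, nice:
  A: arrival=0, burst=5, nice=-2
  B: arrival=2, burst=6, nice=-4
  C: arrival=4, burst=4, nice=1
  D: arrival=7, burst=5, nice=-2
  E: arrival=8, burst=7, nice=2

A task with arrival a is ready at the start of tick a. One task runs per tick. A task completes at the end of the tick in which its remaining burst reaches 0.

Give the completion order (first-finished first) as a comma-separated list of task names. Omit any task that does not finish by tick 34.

t=0: ready={A} → run A
t=1: ready={A} → run A
t=2: ready={A,B} → run B
t=3: ready={A,B} → run B
t=4: ready={A,B,C} → run B
t=5: ready={A,B,C} → run B
t=6: ready={A,B,C} → run B
t=7: ready={A,B,C,D} → run B
t=8: ready={A,C,D,E} → run A
t=9: ready={A,C,D,E} → run A
t=10: ready={A,C,D,E} → run A
t=11: ready={C,D,E} → run D
t=12: ready={C,D,E} → run D
t=13: ready={C,D,E} → run D
t=14: ready={C,D,E} → run D
t=15: ready={C,D,E} → run D
t=16: ready={C,E} → run C
t=17: ready={C,E} → run C
t=18: ready={C,E} → run C
t=19: ready={C,E} → run C
t=20: ready={E} → run E
t=21: ready={E} → run E
t=22: ready={E} → run E
t=23: ready={E} → run E
t=24: ready={E} → run E
t=25: ready={E} → run E
t=26: ready={E} → run E
t=27: (idle)
t=28: (idle)
t=29: (idle)
t=30: (idle)
t=31: (idle)
t=32: (idle)
t=33: (idle)
t=34: (idle)

completion order = B, A, D, C, E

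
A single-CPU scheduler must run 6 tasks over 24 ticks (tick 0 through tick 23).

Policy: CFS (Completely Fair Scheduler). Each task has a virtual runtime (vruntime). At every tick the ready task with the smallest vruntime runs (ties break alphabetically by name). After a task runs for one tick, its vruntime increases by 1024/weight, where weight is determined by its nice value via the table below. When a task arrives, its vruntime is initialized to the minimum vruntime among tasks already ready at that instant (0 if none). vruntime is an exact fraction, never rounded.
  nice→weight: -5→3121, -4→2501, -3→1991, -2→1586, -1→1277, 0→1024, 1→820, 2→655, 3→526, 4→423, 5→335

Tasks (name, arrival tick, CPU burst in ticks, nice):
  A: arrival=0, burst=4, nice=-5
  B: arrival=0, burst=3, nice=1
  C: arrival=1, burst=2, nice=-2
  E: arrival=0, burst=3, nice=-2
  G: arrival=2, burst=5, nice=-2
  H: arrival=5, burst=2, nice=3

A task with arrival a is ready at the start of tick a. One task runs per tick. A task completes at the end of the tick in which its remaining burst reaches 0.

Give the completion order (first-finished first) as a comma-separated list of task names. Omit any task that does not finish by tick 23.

completion order = C, A, E, H, B, G

t=0: vr[A=0 B=0 E=0] → run A
t=1: vr[A=1024/3121 B=0 C=0 E=0] → run B
t=2: vr[A=1024/3121 B=256/205 C=0 E=0 G=0] → run C
t=3: vr[A=1024/3121 B=256/205 C=512/793 E=0 G=0] → run E
t=4: vr[A=1024/3121 B=256/205 C=512/793 E=512/793 G=0] → run G
t=5: vr[A=1024/3121 B=256/205 C=512/793 E=512/793 G=512/793 H=1024/3121] → run A
t=6: vr[A=2048/3121 B=256/205 C=512/793 E=512/793 G=512/793 H=1024/3121] → run H
t=7: vr[A=2048/3121 B=256/205 C=512/793 E=512/793 G=512/793 H=1867264/820823] → run C
t=8: vr[A=2048/3121 B=256/205 E=512/793 G=512/793 H=1867264/820823] → run E
t=9: vr[A=2048/3121 B=256/205 E=1024/793 G=512/793 H=1867264/820823] → run G
t=10: vr[A=2048/3121 B=256/205 E=1024/793 G=1024/793 H=1867264/820823] → run A
t=11: vr[A=3072/3121 B=256/205 E=1024/793 G=1024/793 H=1867264/820823] → run A
t=12: vr[B=256/205 E=1024/793 G=1024/793 H=1867264/820823] → run B
t=13: vr[B=512/205 E=1024/793 G=1024/793 H=1867264/820823] → run E
t=14: vr[B=512/205 G=1024/793 H=1867264/820823] → run G
t=15: vr[B=512/205 G=1536/793 H=1867264/820823] → run G
t=16: vr[B=512/205 G=2048/793 H=1867264/820823] → run H
t=17: vr[B=512/205 G=2048/793] → run B
t=18: vr[G=2048/793] → run G
t=19: (idle)
t=20: (idle)
t=21: (idle)
t=22: (idle)
t=23: (idle)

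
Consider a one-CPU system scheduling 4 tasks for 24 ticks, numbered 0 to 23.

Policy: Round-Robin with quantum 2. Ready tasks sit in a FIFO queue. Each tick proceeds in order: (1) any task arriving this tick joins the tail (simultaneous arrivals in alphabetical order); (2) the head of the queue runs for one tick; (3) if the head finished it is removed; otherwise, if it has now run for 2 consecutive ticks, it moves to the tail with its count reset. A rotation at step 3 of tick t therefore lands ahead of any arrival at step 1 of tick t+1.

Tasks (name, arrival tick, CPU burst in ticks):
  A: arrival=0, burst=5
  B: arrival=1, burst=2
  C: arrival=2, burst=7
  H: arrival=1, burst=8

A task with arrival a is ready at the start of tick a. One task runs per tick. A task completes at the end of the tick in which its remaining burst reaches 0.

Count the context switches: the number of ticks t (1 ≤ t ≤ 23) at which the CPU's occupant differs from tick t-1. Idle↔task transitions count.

context switches = 12

t=0: queue=[A] q_used=0 → run A
t=1: queue=[A,B,H] q_used=1 → run A
t=2: queue=[B,H,A,C] q_used=0 → run B
t=3: queue=[B,H,A,C] q_used=1 → run B
t=4: queue=[H,A,C] q_used=0 → run H
t=5: queue=[H,A,C] q_used=1 → run H
t=6: queue=[A,C,H] q_used=0 → run A
t=7: queue=[A,C,H] q_used=1 → run A
t=8: queue=[C,H,A] q_used=0 → run C
t=9: queue=[C,H,A] q_used=1 → run C
t=10: queue=[H,A,C] q_used=0 → run H
t=11: queue=[H,A,C] q_used=1 → run H
t=12: queue=[A,C,H] q_used=0 → run A
t=13: queue=[C,H] q_used=0 → run C
t=14: queue=[C,H] q_used=1 → run C
t=15: queue=[H,C] q_used=0 → run H
t=16: queue=[H,C] q_used=1 → run H
t=17: queue=[C,H] q_used=0 → run C
t=18: queue=[C,H] q_used=1 → run C
t=19: queue=[H,C] q_used=0 → run H
t=20: queue=[H,C] q_used=1 → run H
t=21: queue=[C] q_used=0 → run C
t=22: (idle)
t=23: (idle)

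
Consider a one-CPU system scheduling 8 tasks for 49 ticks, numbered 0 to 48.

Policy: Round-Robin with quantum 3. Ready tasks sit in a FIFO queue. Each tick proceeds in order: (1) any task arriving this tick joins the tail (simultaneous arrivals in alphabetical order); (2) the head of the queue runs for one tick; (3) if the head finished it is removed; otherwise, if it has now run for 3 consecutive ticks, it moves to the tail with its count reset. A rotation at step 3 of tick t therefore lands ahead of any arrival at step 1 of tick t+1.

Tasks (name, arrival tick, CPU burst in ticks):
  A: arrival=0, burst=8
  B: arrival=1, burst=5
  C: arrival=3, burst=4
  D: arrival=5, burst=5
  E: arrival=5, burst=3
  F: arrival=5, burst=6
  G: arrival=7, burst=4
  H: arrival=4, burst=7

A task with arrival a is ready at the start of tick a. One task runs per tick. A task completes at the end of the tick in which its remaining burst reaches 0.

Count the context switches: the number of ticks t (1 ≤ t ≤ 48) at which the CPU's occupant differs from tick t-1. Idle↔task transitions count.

t=0: queue=[A] q_used=0 → run A
t=1: queue=[A,B] q_used=1 → run A
t=2: queue=[A,B] q_used=2 → run A
t=3: queue=[B,A,C] q_used=0 → run B
t=4: queue=[B,A,C,H] q_used=1 → run B
t=5: queue=[B,A,C,H,D,E,F] q_used=2 → run B
t=6: queue=[A,C,H,D,E,F,B] q_used=0 → run A
t=7: queue=[A,C,H,D,E,F,B,G] q_used=1 → run A
t=8: queue=[A,C,H,D,E,F,B,G] q_used=2 → run A
t=9: queue=[C,H,D,E,F,B,G,A] q_used=0 → run C
t=10: queue=[C,H,D,E,F,B,G,A] q_used=1 → run C
t=11: queue=[C,H,D,E,F,B,G,A] q_used=2 → run C
t=12: queue=[H,D,E,F,B,G,A,C] q_used=0 → run H
t=13: queue=[H,D,E,F,B,G,A,C] q_used=1 → run H
t=14: queue=[H,D,E,F,B,G,A,C] q_used=2 → run H
t=15: queue=[D,E,F,B,G,A,C,H] q_used=0 → run D
t=16: queue=[D,E,F,B,G,A,C,H] q_used=1 → run D
t=17: queue=[D,E,F,B,G,A,C,H] q_used=2 → run D
t=18: queue=[E,F,B,G,A,C,H,D] q_used=0 → run E
t=19: queue=[E,F,B,G,A,C,H,D] q_used=1 → run E
t=20: queue=[E,F,B,G,A,C,H,D] q_used=2 → run E
t=21: queue=[F,B,G,A,C,H,D] q_used=0 → run F
t=22: queue=[F,B,G,A,C,H,D] q_used=1 → run F
t=23: queue=[F,B,G,A,C,H,D] q_used=2 → run F
t=24: queue=[B,G,A,C,H,D,F] q_used=0 → run B
t=25: queue=[B,G,A,C,H,D,F] q_used=1 → run B
t=26: queue=[G,A,C,H,D,F] q_used=0 → run G
t=27: queue=[G,A,C,H,D,F] q_used=1 → run G
t=28: queue=[G,A,C,H,D,F] q_used=2 → run G
t=29: queue=[A,C,H,D,F,G] q_used=0 → run A
t=30: queue=[A,C,H,D,F,G] q_used=1 → run A
t=31: queue=[C,H,D,F,G] q_used=0 → run C
t=32: queue=[H,D,F,G] q_used=0 → run H
t=33: queue=[H,D,F,G] q_used=1 → run H
t=34: queue=[H,D,F,G] q_used=2 → run H
t=35: queue=[D,F,G,H] q_used=0 → run D
t=36: queue=[D,F,G,H] q_used=1 → run D
t=37: queue=[F,G,H] q_used=0 → run F
t=38: queue=[F,G,H] q_used=1 → run F
t=39: queue=[F,G,H] q_used=2 → run F
t=40: queue=[G,H] q_used=0 → run G
t=41: queue=[H] q_used=0 → run H
t=42: (idle)
t=43: (idle)
t=44: (idle)
t=45: (idle)
t=46: (idle)
t=47: (idle)
t=48: (idle)

context switches = 17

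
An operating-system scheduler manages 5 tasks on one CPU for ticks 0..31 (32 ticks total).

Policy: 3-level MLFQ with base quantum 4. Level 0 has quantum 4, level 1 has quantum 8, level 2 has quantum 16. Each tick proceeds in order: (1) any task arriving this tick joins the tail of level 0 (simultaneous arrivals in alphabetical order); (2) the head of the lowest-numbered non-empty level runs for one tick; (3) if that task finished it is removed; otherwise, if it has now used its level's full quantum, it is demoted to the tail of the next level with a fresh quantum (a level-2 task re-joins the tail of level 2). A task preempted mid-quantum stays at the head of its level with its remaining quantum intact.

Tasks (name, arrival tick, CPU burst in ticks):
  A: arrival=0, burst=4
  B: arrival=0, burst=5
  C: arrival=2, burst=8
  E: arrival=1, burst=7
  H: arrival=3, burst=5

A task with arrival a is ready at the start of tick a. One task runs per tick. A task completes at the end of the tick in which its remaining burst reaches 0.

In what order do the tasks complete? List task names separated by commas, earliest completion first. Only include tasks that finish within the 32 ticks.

t=0: L0/L1/L2 = AB/-/- → run A
t=1: L0/L1/L2 = ABE/-/- → run A
t=2: L0/L1/L2 = ABEC/-/- → run A
t=3: L0/L1/L2 = ABECH/-/- → run A
t=4: L0/L1/L2 = BECH/-/- → run B
t=5: L0/L1/L2 = BECH/-/- → run B
t=6: L0/L1/L2 = BECH/-/- → run B
t=7: L0/L1/L2 = BECH/-/- → run B
t=8: L0/L1/L2 = ECH/B/- → run E
t=9: L0/L1/L2 = ECH/B/- → run E
t=10: L0/L1/L2 = ECH/B/- → run E
t=11: L0/L1/L2 = ECH/B/- → run E
t=12: L0/L1/L2 = CH/BE/- → run C
t=13: L0/L1/L2 = CH/BE/- → run C
t=14: L0/L1/L2 = CH/BE/- → run C
t=15: L0/L1/L2 = CH/BE/- → run C
t=16: L0/L1/L2 = H/BEC/- → run H
t=17: L0/L1/L2 = H/BEC/- → run H
t=18: L0/L1/L2 = H/BEC/- → run H
t=19: L0/L1/L2 = H/BEC/- → run H
t=20: L0/L1/L2 = -/BECH/- → run B
t=21: L0/L1/L2 = -/ECH/- → run E
t=22: L0/L1/L2 = -/ECH/- → run E
t=23: L0/L1/L2 = -/ECH/- → run E
t=24: L0/L1/L2 = -/CH/- → run C
t=25: L0/L1/L2 = -/CH/- → run C
t=26: L0/L1/L2 = -/CH/- → run C
t=27: L0/L1/L2 = -/CH/- → run C
t=28: L0/L1/L2 = -/H/- → run H
t=29: (idle)
t=30: (idle)
t=31: (idle)

completion order = A, B, E, C, H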